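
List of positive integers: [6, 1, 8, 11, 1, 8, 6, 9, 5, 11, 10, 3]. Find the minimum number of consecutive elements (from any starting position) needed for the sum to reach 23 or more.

3

Extend right; whenever the sum reaches 23, record the length and shrink from the left:
add 6: running sum 6 < 23
add 1: running sum 7 < 23
add 8: running sum 15 < 23
add 11: shortest ending here [6, 1, 8, 11] sum 26, len 4
add 1: shortest ending here [6, 1, 8, 11, 1] sum 27, len 5
add 8: shortest ending here [8, 11, 1, 8] sum 28, len 4
add 6: shortest ending here [11, 1, 8, 6] sum 26, len 4
add 9: shortest ending here [8, 6, 9] sum 23, len 3
add 5: shortest ending here [8, 6, 9, 5] sum 28, len 4
add 11: shortest ending here [9, 5, 11] sum 25, len 3
add 10: shortest ending here [5, 11, 10] sum 26, len 3
add 3: shortest ending here [11, 10, 3] sum 24, len 3
Shortest qualifying length: 3.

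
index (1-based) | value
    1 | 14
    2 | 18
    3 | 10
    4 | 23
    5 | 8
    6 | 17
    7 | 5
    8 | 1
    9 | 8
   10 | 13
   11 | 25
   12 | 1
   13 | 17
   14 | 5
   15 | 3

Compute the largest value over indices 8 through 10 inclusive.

Elements at indices 8..10: 1, 8, 13
max(1, 8, 13) = 13

13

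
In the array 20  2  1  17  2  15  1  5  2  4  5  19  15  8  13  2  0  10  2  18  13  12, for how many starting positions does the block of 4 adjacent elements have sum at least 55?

1

20 2 1 17 → sum 40
2 1 17 2 → sum 22
1 17 2 15 → sum 35
17 2 15 1 → sum 35
2 15 1 5 → sum 23
15 1 5 2 → sum 23
1 5 2 4 → sum 12
5 2 4 5 → sum 16
2 4 5 19 → sum 30
4 5 19 15 → sum 43
5 19 15 8 → sum 47
19 15 8 13 → sum 55  ≥ 55 ✓
15 8 13 2 → sum 38
8 13 2 0 → sum 23
13 2 0 10 → sum 25
2 0 10 2 → sum 14
0 10 2 18 → sum 30
10 2 18 13 → sum 43
2 18 13 12 → sum 45
1 window satisfy the condition.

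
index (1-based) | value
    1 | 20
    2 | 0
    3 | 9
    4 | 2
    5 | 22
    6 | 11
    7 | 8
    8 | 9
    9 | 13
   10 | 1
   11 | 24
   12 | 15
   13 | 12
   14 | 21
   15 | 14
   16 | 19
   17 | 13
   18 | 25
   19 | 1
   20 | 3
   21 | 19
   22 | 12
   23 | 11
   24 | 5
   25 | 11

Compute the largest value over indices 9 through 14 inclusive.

Elements at indices 9..14: 13, 1, 24, 15, 12, 21
max(13, 1, 24, 15, 12, 21) = 24

24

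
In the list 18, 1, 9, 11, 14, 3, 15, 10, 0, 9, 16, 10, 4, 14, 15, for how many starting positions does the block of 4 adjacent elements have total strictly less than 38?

6

18 1 9 11 → sum 39
1 9 11 14 → sum 35  < 38 ✓
9 11 14 3 → sum 37  < 38 ✓
11 14 3 15 → sum 43
14 3 15 10 → sum 42
3 15 10 0 → sum 28  < 38 ✓
15 10 0 9 → sum 34  < 38 ✓
10 0 9 16 → sum 35  < 38 ✓
0 9 16 10 → sum 35  < 38 ✓
9 16 10 4 → sum 39
16 10 4 14 → sum 44
10 4 14 15 → sum 43
6 windows satisfy the condition.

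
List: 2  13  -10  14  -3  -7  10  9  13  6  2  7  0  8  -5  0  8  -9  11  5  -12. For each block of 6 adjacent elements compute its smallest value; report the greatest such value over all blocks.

2

[2, 13, -10, 14, -3, -7] → min -10
[13, -10, 14, -3, -7, 10] → min -10
[-10, 14, -3, -7, 10, 9] → min -10
[14, -3, -7, 10, 9, 13] → min -7
[-3, -7, 10, 9, 13, 6] → min -7
[-7, 10, 9, 13, 6, 2] → min -7
[10, 9, 13, 6, 2, 7] → min 2
[9, 13, 6, 2, 7, 0] → min 0
[13, 6, 2, 7, 0, 8] → min 0
[6, 2, 7, 0, 8, -5] → min -5
[2, 7, 0, 8, -5, 0] → min -5
[7, 0, 8, -5, 0, 8] → min -5
[0, 8, -5, 0, 8, -9] → min -9
[8, -5, 0, 8, -9, 11] → min -9
[-5, 0, 8, -9, 11, 5] → min -9
[0, 8, -9, 11, 5, -12] → min -12
Greatest of these is 2.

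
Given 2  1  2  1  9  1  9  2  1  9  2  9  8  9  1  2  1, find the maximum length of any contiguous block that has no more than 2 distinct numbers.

[2] 1 distinct, len 1
[2, 1] 2 distinct, len 2
[2, 1, 2] 2 distinct, len 3
[2, 1, 2, 1] 2 distinct, len 4
[1, 9] 2 distinct, len 2
[1, 9, 1] 2 distinct, len 3
[1, 9, 1, 9] 2 distinct, len 4
[9, 2] 2 distinct, len 2
[2, 1] 2 distinct, len 2
[1, 9] 2 distinct, len 2
[9, 2] 2 distinct, len 2
[9, 2, 9] 2 distinct, len 3
[9, 8] 2 distinct, len 2
[9, 8, 9] 2 distinct, len 3
[9, 1] 2 distinct, len 2
[1, 2] 2 distinct, len 2
[1, 2, 1] 2 distinct, len 3
Longest length with ≤2 distinct: 4.

4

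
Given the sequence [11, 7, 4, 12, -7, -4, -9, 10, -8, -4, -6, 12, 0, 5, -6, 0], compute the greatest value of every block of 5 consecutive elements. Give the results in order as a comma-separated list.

12, 12, 12, 12, 10, 10, 10, 12, 12, 12, 12, 12

Sliding a size-5 window across the 16 values:
[11, 7, 4, 12, -7] → max 12
[7, 4, 12, -7, -4] → max 12
[4, 12, -7, -4, -9] → max 12
[12, -7, -4, -9, 10] → max 12
[-7, -4, -9, 10, -8] → max 10
[-4, -9, 10, -8, -4] → max 10
[-9, 10, -8, -4, -6] → max 10
[10, -8, -4, -6, 12] → max 12
[-8, -4, -6, 12, 0] → max 12
[-4, -6, 12, 0, 5] → max 12
[-6, 12, 0, 5, -6] → max 12
[12, 0, 5, -6, 0] → max 12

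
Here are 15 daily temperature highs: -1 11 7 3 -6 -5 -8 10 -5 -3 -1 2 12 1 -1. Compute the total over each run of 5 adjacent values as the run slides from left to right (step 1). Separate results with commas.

14, 10, -9, -6, -14, -11, -7, 3, 5, 11, 13

(-1, 11, 7, 3, -6) → sum 14
(11, 7, 3, -6, -5) → sum 10
(7, 3, -6, -5, -8) → sum -9
(3, -6, -5, -8, 10) → sum -6
(-6, -5, -8, 10, -5) → sum -14
(-5, -8, 10, -5, -3) → sum -11
(-8, 10, -5, -3, -1) → sum -7
(10, -5, -3, -1, 2) → sum 3
(-5, -3, -1, 2, 12) → sum 5
(-3, -1, 2, 12, 1) → sum 11
(-1, 2, 12, 1, -1) → sum 13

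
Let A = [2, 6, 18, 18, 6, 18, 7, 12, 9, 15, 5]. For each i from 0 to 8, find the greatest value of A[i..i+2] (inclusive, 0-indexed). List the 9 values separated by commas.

18, 18, 18, 18, 18, 18, 12, 15, 15

2 6 18 → max 18
6 18 18 → max 18
18 18 6 → max 18
18 6 18 → max 18
6 18 7 → max 18
18 7 12 → max 18
7 12 9 → max 12
12 9 15 → max 15
9 15 5 → max 15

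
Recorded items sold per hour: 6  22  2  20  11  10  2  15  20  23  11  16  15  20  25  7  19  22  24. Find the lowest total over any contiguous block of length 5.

(6, 22, 2, 20, 11) → sum 61
(22, 2, 20, 11, 10) → sum 65
(2, 20, 11, 10, 2) → sum 45
(20, 11, 10, 2, 15) → sum 58
(11, 10, 2, 15, 20) → sum 58
(10, 2, 15, 20, 23) → sum 70
(2, 15, 20, 23, 11) → sum 71
(15, 20, 23, 11, 16) → sum 85
(20, 23, 11, 16, 15) → sum 85
(23, 11, 16, 15, 20) → sum 85
(11, 16, 15, 20, 25) → sum 87
(16, 15, 20, 25, 7) → sum 83
(15, 20, 25, 7, 19) → sum 86
(20, 25, 7, 19, 22) → sum 93
(25, 7, 19, 22, 24) → sum 97
Lowest of these is 45.

45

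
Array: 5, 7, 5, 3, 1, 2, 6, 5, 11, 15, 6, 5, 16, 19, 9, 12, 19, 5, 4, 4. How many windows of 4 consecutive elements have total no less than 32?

5 7 5 3 → sum 20
7 5 3 1 → sum 16
5 3 1 2 → sum 11
3 1 2 6 → sum 12
1 2 6 5 → sum 14
2 6 5 11 → sum 24
6 5 11 15 → sum 37  ≥ 32 ✓
5 11 15 6 → sum 37  ≥ 32 ✓
11 15 6 5 → sum 37  ≥ 32 ✓
15 6 5 16 → sum 42  ≥ 32 ✓
6 5 16 19 → sum 46  ≥ 32 ✓
5 16 19 9 → sum 49  ≥ 32 ✓
16 19 9 12 → sum 56  ≥ 32 ✓
19 9 12 19 → sum 59  ≥ 32 ✓
9 12 19 5 → sum 45  ≥ 32 ✓
12 19 5 4 → sum 40  ≥ 32 ✓
19 5 4 4 → sum 32  ≥ 32 ✓
11 windows satisfy the condition.

11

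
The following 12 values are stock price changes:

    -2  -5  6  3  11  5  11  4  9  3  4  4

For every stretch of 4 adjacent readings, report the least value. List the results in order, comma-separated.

[-2, -5, 6, 3] → min -5
[-5, 6, 3, 11] → min -5
[6, 3, 11, 5] → min 3
[3, 11, 5, 11] → min 3
[11, 5, 11, 4] → min 4
[5, 11, 4, 9] → min 4
[11, 4, 9, 3] → min 3
[4, 9, 3, 4] → min 3
[9, 3, 4, 4] → min 3

-5, -5, 3, 3, 4, 4, 3, 3, 3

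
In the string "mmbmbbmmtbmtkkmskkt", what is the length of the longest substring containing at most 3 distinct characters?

12

add m: window [m] (1 distinct), len 1
add m: window [m, m] (1 distinct), len 2
add b: window [m, m, b] (2 distinct), len 3
add m: window [m, m, b, m] (2 distinct), len 4
add b: window [m, m, b, m, b] (2 distinct), len 5
add b: window [m, m, b, m, b, b] (2 distinct), len 6
add m: window [m, m, b, m, b, b, m] (2 distinct), len 7
add m: window [m, m, b, m, b, b, m, m] (2 distinct), len 8
add t: window [m, m, b, m, b, b, m, m, t] (3 distinct), len 9
add b: window [m, m, b, m, b, b, m, m, t, b] (3 distinct), len 10
add m: window [m, m, b, m, b, b, m, m, t, b, m] (3 distinct), len 11
add t: window [m, m, b, m, b, b, m, m, t, b, m, t] (3 distinct), len 12
add k: window [m, t, k] (3 distinct), len 3
add k: window [m, t, k, k] (3 distinct), len 4
add m: window [m, t, k, k, m] (3 distinct), len 5
add s: window [k, k, m, s] (3 distinct), len 4
add k: window [k, k, m, s, k] (3 distinct), len 5
add k: window [k, k, m, s, k, k] (3 distinct), len 6
add t: window [s, k, k, t] (3 distinct), len 4
Longest length with ≤3 distinct: 12.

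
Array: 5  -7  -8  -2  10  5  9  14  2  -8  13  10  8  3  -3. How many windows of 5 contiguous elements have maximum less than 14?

6

[5, -7, -8, -2, 10] → max 10  < 14 ✓
[-7, -8, -2, 10, 5] → max 10  < 14 ✓
[-8, -2, 10, 5, 9] → max 10  < 14 ✓
[-2, 10, 5, 9, 14] → max 14
[10, 5, 9, 14, 2] → max 14
[5, 9, 14, 2, -8] → max 14
[9, 14, 2, -8, 13] → max 14
[14, 2, -8, 13, 10] → max 14
[2, -8, 13, 10, 8] → max 13  < 14 ✓
[-8, 13, 10, 8, 3] → max 13  < 14 ✓
[13, 10, 8, 3, -3] → max 13  < 14 ✓
6 windows satisfy the condition.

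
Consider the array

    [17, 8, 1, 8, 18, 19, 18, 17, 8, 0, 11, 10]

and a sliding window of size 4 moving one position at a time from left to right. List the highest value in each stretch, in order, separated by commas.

(17, 8, 1, 8) → max 17
(8, 1, 8, 18) → max 18
(1, 8, 18, 19) → max 19
(8, 18, 19, 18) → max 19
(18, 19, 18, 17) → max 19
(19, 18, 17, 8) → max 19
(18, 17, 8, 0) → max 18
(17, 8, 0, 11) → max 17
(8, 0, 11, 10) → max 11

17, 18, 19, 19, 19, 19, 18, 17, 11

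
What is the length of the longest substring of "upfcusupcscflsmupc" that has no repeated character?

7

add u: [u] len 1
add p: [u, p] len 2
add f: [u, p, f] len 3
add c: [u, p, f, c] len 4
add u (repeat u, move left end past it): [p, f, c, u] len 4
add s: [p, f, c, u, s] len 5
add u (repeat u, move left end past it): [s, u] len 2
add p: [s, u, p] len 3
add c: [s, u, p, c] len 4
add s (repeat s, move left end past it): [u, p, c, s] len 4
add c (repeat c, move left end past it): [s, c] len 2
add f: [s, c, f] len 3
add l: [s, c, f, l] len 4
add s (repeat s, move left end past it): [c, f, l, s] len 4
add m: [c, f, l, s, m] len 5
add u: [c, f, l, s, m, u] len 6
add p: [c, f, l, s, m, u, p] len 7
add c (repeat c, move left end past it): [f, l, s, m, u, p, c] len 7
Longest all-distinct length: 7.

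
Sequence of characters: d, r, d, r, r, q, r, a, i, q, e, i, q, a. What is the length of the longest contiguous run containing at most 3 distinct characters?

7

[d] 1 distinct, len 1
[d, r] 2 distinct, len 2
[d, r, d] 2 distinct, len 3
[d, r, d, r] 2 distinct, len 4
[d, r, d, r, r] 2 distinct, len 5
[d, r, d, r, r, q] 3 distinct, len 6
[d, r, d, r, r, q, r] 3 distinct, len 7
[r, r, q, r, a] 3 distinct, len 5
[r, a, i] 3 distinct, len 3
[a, i, q] 3 distinct, len 3
[i, q, e] 3 distinct, len 3
[i, q, e, i] 3 distinct, len 4
[i, q, e, i, q] 3 distinct, len 5
[i, q, a] 3 distinct, len 3
Longest length with ≤3 distinct: 7.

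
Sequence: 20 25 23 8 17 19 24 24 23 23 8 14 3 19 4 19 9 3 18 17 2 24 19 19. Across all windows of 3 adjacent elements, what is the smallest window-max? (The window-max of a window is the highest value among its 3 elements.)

[20, 25, 23] → max 25
[25, 23, 8] → max 25
[23, 8, 17] → max 23
[8, 17, 19] → max 19
[17, 19, 24] → max 24
[19, 24, 24] → max 24
[24, 24, 23] → max 24
[24, 23, 23] → max 24
[23, 23, 8] → max 23
[23, 8, 14] → max 23
[8, 14, 3] → max 14
[14, 3, 19] → max 19
[3, 19, 4] → max 19
[19, 4, 19] → max 19
[4, 19, 9] → max 19
[19, 9, 3] → max 19
[9, 3, 18] → max 18
[3, 18, 17] → max 18
[18, 17, 2] → max 18
[17, 2, 24] → max 24
[2, 24, 19] → max 24
[24, 19, 19] → max 24
Smallest of these is 14.

14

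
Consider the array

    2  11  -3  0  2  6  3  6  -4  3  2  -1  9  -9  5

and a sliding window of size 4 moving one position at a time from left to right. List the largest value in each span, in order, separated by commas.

11, 11, 6, 6, 6, 6, 6, 6, 3, 9, 9, 9

[2, 11, -3, 0] → max 11
[11, -3, 0, 2] → max 11
[-3, 0, 2, 6] → max 6
[0, 2, 6, 3] → max 6
[2, 6, 3, 6] → max 6
[6, 3, 6, -4] → max 6
[3, 6, -4, 3] → max 6
[6, -4, 3, 2] → max 6
[-4, 3, 2, -1] → max 3
[3, 2, -1, 9] → max 9
[2, -1, 9, -9] → max 9
[-1, 9, -9, 5] → max 9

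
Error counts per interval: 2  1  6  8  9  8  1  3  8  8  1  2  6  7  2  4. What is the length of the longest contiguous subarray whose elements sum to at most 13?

3

Extend to the right; shrink from the left whenever the sum exceeds 13:
add 2: [2] sum 2, len 1
add 1: [2, 1] sum 3, len 2
add 6: [2, 1, 6] sum 9, len 3
add 8: [8] sum 8, len 1
add 9: [9] sum 9, len 1
add 8: [8] sum 8, len 1
add 1: [8, 1] sum 9, len 2
add 3: [8, 1, 3] sum 12, len 3
add 8: [1, 3, 8] sum 12, len 3
add 8: [8] sum 8, len 1
add 1: [8, 1] sum 9, len 2
add 2: [8, 1, 2] sum 11, len 3
add 6: [1, 2, 6] sum 9, len 3
add 7: [6, 7] sum 13, len 2
add 2: [7, 2] sum 9, len 2
add 4: [7, 2, 4] sum 13, len 3
Longest length seen: 3.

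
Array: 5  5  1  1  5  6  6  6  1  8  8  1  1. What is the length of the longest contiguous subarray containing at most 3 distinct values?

9

[5] 1 distinct, len 1
[5, 5] 1 distinct, len 2
[5, 5, 1] 2 distinct, len 3
[5, 5, 1, 1] 2 distinct, len 4
[5, 5, 1, 1, 5] 2 distinct, len 5
[5, 5, 1, 1, 5, 6] 3 distinct, len 6
[5, 5, 1, 1, 5, 6, 6] 3 distinct, len 7
[5, 5, 1, 1, 5, 6, 6, 6] 3 distinct, len 8
[5, 5, 1, 1, 5, 6, 6, 6, 1] 3 distinct, len 9
[6, 6, 6, 1, 8] 3 distinct, len 5
[6, 6, 6, 1, 8, 8] 3 distinct, len 6
[6, 6, 6, 1, 8, 8, 1] 3 distinct, len 7
[6, 6, 6, 1, 8, 8, 1, 1] 3 distinct, len 8
Longest length with ≤3 distinct: 9.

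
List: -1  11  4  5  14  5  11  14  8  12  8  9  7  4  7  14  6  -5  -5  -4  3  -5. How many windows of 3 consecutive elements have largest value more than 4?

17

(-1, 11, 4) → max 11  > 4 ✓
(11, 4, 5) → max 11  > 4 ✓
(4, 5, 14) → max 14  > 4 ✓
(5, 14, 5) → max 14  > 4 ✓
(14, 5, 11) → max 14  > 4 ✓
(5, 11, 14) → max 14  > 4 ✓
(11, 14, 8) → max 14  > 4 ✓
(14, 8, 12) → max 14  > 4 ✓
(8, 12, 8) → max 12  > 4 ✓
(12, 8, 9) → max 12  > 4 ✓
(8, 9, 7) → max 9  > 4 ✓
(9, 7, 4) → max 9  > 4 ✓
(7, 4, 7) → max 7  > 4 ✓
(4, 7, 14) → max 14  > 4 ✓
(7, 14, 6) → max 14  > 4 ✓
(14, 6, -5) → max 14  > 4 ✓
(6, -5, -5) → max 6  > 4 ✓
(-5, -5, -4) → max -4
(-5, -4, 3) → max 3
(-4, 3, -5) → max 3
17 windows satisfy the condition.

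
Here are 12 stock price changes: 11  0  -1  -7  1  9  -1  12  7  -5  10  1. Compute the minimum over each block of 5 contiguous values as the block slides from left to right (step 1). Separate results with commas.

-7, -7, -7, -7, -1, -5, -5, -5

Sliding a size-5 window across the 12 values:
11 0 -1 -7 1 → min -7
0 -1 -7 1 9 → min -7
-1 -7 1 9 -1 → min -7
-7 1 9 -1 12 → min -7
1 9 -1 12 7 → min -1
9 -1 12 7 -5 → min -5
-1 12 7 -5 10 → min -5
12 7 -5 10 1 → min -5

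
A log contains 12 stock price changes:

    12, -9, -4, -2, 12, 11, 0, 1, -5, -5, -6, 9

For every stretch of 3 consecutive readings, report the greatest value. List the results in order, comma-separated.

12, -2, 12, 12, 12, 11, 1, 1, -5, 9

Sliding a size-3 window across the 12 values:
12 -9 -4 → max 12
-9 -4 -2 → max -2
-4 -2 12 → max 12
-2 12 11 → max 12
12 11 0 → max 12
11 0 1 → max 11
0 1 -5 → max 1
1 -5 -5 → max 1
-5 -5 -6 → max -5
-5 -6 9 → max 9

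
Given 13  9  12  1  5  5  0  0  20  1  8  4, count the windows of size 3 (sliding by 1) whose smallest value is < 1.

4

(13, 9, 12) → min 9
(9, 12, 1) → min 1
(12, 1, 5) → min 1
(1, 5, 5) → min 1
(5, 5, 0) → min 0  < 1 ✓
(5, 0, 0) → min 0  < 1 ✓
(0, 0, 20) → min 0  < 1 ✓
(0, 20, 1) → min 0  < 1 ✓
(20, 1, 8) → min 1
(1, 8, 4) → min 1
4 windows satisfy the condition.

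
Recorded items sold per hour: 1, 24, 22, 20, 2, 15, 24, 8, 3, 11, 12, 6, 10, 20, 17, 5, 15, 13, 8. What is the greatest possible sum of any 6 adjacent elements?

(1, 24, 22, 20, 2, 15) → sum 84
(24, 22, 20, 2, 15, 24) → sum 107
(22, 20, 2, 15, 24, 8) → sum 91
(20, 2, 15, 24, 8, 3) → sum 72
(2, 15, 24, 8, 3, 11) → sum 63
(15, 24, 8, 3, 11, 12) → sum 73
(24, 8, 3, 11, 12, 6) → sum 64
(8, 3, 11, 12, 6, 10) → sum 50
(3, 11, 12, 6, 10, 20) → sum 62
(11, 12, 6, 10, 20, 17) → sum 76
(12, 6, 10, 20, 17, 5) → sum 70
(6, 10, 20, 17, 5, 15) → sum 73
(10, 20, 17, 5, 15, 13) → sum 80
(20, 17, 5, 15, 13, 8) → sum 78
Greatest of these is 107.

107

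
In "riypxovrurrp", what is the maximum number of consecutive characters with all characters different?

8

[r] len 1
[r, i] len 2
[r, i, y] len 3
[r, i, y, p] len 4
[r, i, y, p, x] len 5
[r, i, y, p, x, o] len 6
[r, i, y, p, x, o, v] len 7
[i, y, p, x, o, v, r] len 7
[i, y, p, x, o, v, r, u] len 8
[u, r] len 2
[r] len 1
[r, p] len 2
Longest all-distinct length: 8.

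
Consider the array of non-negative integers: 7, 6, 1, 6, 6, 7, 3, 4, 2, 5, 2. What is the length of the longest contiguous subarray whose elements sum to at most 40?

9

Extend to the right; shrink from the left whenever the sum exceeds 40:
[7] sum 7 len 1
[7, 6] sum 13 len 2
[7, 6, 1] sum 14 len 3
[7, 6, 1, 6] sum 20 len 4
[7, 6, 1, 6, 6] sum 26 len 5
[7, 6, 1, 6, 6, 7] sum 33 len 6
[7, 6, 1, 6, 6, 7, 3] sum 36 len 7
[7, 6, 1, 6, 6, 7, 3, 4] sum 40 len 8
[6, 1, 6, 6, 7, 3, 4, 2] sum 35 len 8
[6, 1, 6, 6, 7, 3, 4, 2, 5] sum 40 len 9
[1, 6, 6, 7, 3, 4, 2, 5, 2] sum 36 len 9
Longest length seen: 9.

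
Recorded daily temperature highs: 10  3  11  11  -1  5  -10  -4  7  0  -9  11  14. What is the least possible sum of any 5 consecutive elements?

-16

10 3 11 11 -1 → sum 34
3 11 11 -1 5 → sum 29
11 11 -1 5 -10 → sum 16
11 -1 5 -10 -4 → sum 1
-1 5 -10 -4 7 → sum -3
5 -10 -4 7 0 → sum -2
-10 -4 7 0 -9 → sum -16
-4 7 0 -9 11 → sum 5
7 0 -9 11 14 → sum 23
Least of these is -16.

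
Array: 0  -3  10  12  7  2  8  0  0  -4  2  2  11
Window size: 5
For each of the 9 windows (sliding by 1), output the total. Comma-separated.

26, 28, 39, 29, 17, 6, 6, 0, 11

0 -3 10 12 7 → sum 26
-3 10 12 7 2 → sum 28
10 12 7 2 8 → sum 39
12 7 2 8 0 → sum 29
7 2 8 0 0 → sum 17
2 8 0 0 -4 → sum 6
8 0 0 -4 2 → sum 6
0 0 -4 2 2 → sum 0
0 -4 2 2 11 → sum 11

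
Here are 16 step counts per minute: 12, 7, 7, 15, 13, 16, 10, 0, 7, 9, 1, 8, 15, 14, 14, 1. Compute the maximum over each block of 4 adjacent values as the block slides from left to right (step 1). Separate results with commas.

15, 15, 16, 16, 16, 16, 10, 9, 9, 15, 15, 15, 15

12 7 7 15 → max 15
7 7 15 13 → max 15
7 15 13 16 → max 16
15 13 16 10 → max 16
13 16 10 0 → max 16
16 10 0 7 → max 16
10 0 7 9 → max 10
0 7 9 1 → max 9
7 9 1 8 → max 9
9 1 8 15 → max 15
1 8 15 14 → max 15
8 15 14 14 → max 15
15 14 14 1 → max 15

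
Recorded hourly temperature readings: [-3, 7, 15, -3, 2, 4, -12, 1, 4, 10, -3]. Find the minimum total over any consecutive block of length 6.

-4

(-3, 7, 15, -3, 2, 4) → sum 22
(7, 15, -3, 2, 4, -12) → sum 13
(15, -3, 2, 4, -12, 1) → sum 7
(-3, 2, 4, -12, 1, 4) → sum -4
(2, 4, -12, 1, 4, 10) → sum 9
(4, -12, 1, 4, 10, -3) → sum 4
Minimum of these is -4.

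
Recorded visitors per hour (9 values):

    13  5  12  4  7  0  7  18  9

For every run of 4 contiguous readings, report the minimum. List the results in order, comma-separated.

4, 4, 0, 0, 0, 0

Sliding a size-4 window across the 9 values:
[13, 5, 12, 4] → min 4
[5, 12, 4, 7] → min 4
[12, 4, 7, 0] → min 0
[4, 7, 0, 7] → min 0
[7, 0, 7, 18] → min 0
[0, 7, 18, 9] → min 0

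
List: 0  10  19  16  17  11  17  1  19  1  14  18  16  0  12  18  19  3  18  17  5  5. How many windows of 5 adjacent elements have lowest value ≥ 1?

12

0 10 19 16 17 → min 0
10 19 16 17 11 → min 10  ≥ 1 ✓
19 16 17 11 17 → min 11  ≥ 1 ✓
16 17 11 17 1 → min 1  ≥ 1 ✓
17 11 17 1 19 → min 1  ≥ 1 ✓
11 17 1 19 1 → min 1  ≥ 1 ✓
17 1 19 1 14 → min 1  ≥ 1 ✓
1 19 1 14 18 → min 1  ≥ 1 ✓
19 1 14 18 16 → min 1  ≥ 1 ✓
1 14 18 16 0 → min 0
14 18 16 0 12 → min 0
18 16 0 12 18 → min 0
16 0 12 18 19 → min 0
0 12 18 19 3 → min 0
12 18 19 3 18 → min 3  ≥ 1 ✓
18 19 3 18 17 → min 3  ≥ 1 ✓
19 3 18 17 5 → min 3  ≥ 1 ✓
3 18 17 5 5 → min 3  ≥ 1 ✓
12 windows satisfy the condition.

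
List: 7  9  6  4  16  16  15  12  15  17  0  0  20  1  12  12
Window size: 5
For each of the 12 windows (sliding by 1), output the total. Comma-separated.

42, 51, 57, 63, 74, 75, 59, 44, 52, 38, 33, 45

(7, 9, 6, 4, 16) → sum 42
(9, 6, 4, 16, 16) → sum 51
(6, 4, 16, 16, 15) → sum 57
(4, 16, 16, 15, 12) → sum 63
(16, 16, 15, 12, 15) → sum 74
(16, 15, 12, 15, 17) → sum 75
(15, 12, 15, 17, 0) → sum 59
(12, 15, 17, 0, 0) → sum 44
(15, 17, 0, 0, 20) → sum 52
(17, 0, 0, 20, 1) → sum 38
(0, 0, 20, 1, 12) → sum 33
(0, 20, 1, 12, 12) → sum 45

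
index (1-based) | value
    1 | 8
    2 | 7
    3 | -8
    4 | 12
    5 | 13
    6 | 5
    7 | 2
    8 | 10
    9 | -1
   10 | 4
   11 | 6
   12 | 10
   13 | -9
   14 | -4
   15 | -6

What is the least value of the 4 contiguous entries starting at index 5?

Elements at indices 5..8: 13, 5, 2, 10
min(13, 5, 2, 10) = 2

2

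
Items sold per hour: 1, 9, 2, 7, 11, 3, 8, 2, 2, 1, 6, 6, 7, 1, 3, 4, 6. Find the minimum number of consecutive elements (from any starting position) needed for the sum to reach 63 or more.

12

add 1: running sum 1 < 63
add 9: running sum 10 < 63
add 2: running sum 12 < 63
add 7: running sum 19 < 63
add 11: running sum 30 < 63
add 3: running sum 33 < 63
add 8: running sum 41 < 63
add 2: running sum 43 < 63
add 2: running sum 45 < 63
add 1: running sum 46 < 63
add 6: running sum 52 < 63
add 6: running sum 58 < 63
add 7: shortest ending here [9, 2, 7, 11, 3, 8, 2, 2, 1, 6, 6, 7] sum 64, len 12
add 1: shortest ending here [9, 2, 7, 11, 3, 8, 2, 2, 1, 6, 6, 7, 1] sum 65, len 13
add 3: shortest ending here [9, 2, 7, 11, 3, 8, 2, 2, 1, 6, 6, 7, 1, 3] sum 68, len 14
add 4: shortest ending here [2, 7, 11, 3, 8, 2, 2, 1, 6, 6, 7, 1, 3, 4] sum 63, len 14
add 6: shortest ending here [7, 11, 3, 8, 2, 2, 1, 6, 6, 7, 1, 3, 4, 6] sum 67, len 14
Shortest qualifying length: 12.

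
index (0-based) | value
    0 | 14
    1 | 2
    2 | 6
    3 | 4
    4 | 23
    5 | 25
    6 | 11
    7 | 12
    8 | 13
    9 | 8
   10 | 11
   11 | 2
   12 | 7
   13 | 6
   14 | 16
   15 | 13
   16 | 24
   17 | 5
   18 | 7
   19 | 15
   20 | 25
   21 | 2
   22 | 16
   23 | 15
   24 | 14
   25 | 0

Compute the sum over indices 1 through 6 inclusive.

Elements at indices 1..6: 2, 6, 4, 23, 25, 11
sum(2, 6, 4, 23, 25, 11) = 71

71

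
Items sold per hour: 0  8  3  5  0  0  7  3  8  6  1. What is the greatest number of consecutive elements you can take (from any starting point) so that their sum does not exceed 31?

→ 0: sum 0, len 1
→ 8: sum 8, len 2
→ 3: sum 11, len 3
→ 5: sum 16, len 4
→ 0: sum 16, len 5
→ 0: sum 16, len 6
→ 7: sum 23, len 7
→ 3: sum 26, len 8
→ 8 (dropped 0, 8): sum 26, len 7
→ 6 (dropped 3): sum 29, len 7
→ 1: sum 30, len 8
Longest length seen: 8.

8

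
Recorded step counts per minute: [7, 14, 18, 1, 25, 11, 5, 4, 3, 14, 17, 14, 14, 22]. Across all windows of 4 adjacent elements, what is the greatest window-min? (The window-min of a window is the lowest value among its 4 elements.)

(7, 14, 18, 1) → min 1
(14, 18, 1, 25) → min 1
(18, 1, 25, 11) → min 1
(1, 25, 11, 5) → min 1
(25, 11, 5, 4) → min 4
(11, 5, 4, 3) → min 3
(5, 4, 3, 14) → min 3
(4, 3, 14, 17) → min 3
(3, 14, 17, 14) → min 3
(14, 17, 14, 14) → min 14
(17, 14, 14, 22) → min 14
Greatest of these is 14.

14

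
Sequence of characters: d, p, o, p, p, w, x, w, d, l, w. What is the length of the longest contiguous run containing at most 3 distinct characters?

add d: window [d] (1 distinct), len 1
add p: window [d, p] (2 distinct), len 2
add o: window [d, p, o] (3 distinct), len 3
add p: window [d, p, o, p] (3 distinct), len 4
add p: window [d, p, o, p, p] (3 distinct), len 5
add w: window [p, o, p, p, w] (3 distinct), len 5
add x: window [p, p, w, x] (3 distinct), len 4
add w: window [p, p, w, x, w] (3 distinct), len 5
add d: window [w, x, w, d] (3 distinct), len 4
add l: window [w, d, l] (3 distinct), len 3
add w: window [w, d, l, w] (3 distinct), len 4
Longest length with ≤3 distinct: 5.

5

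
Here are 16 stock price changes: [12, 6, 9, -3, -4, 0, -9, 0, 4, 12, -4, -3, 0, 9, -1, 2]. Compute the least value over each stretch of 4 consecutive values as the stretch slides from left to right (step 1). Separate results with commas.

Sliding a size-4 window across the 16 values:
12 6 9 -3 → min -3
6 9 -3 -4 → min -4
9 -3 -4 0 → min -4
-3 -4 0 -9 → min -9
-4 0 -9 0 → min -9
0 -9 0 4 → min -9
-9 0 4 12 → min -9
0 4 12 -4 → min -4
4 12 -4 -3 → min -4
12 -4 -3 0 → min -4
-4 -3 0 9 → min -4
-3 0 9 -1 → min -3
0 9 -1 2 → min -1

-3, -4, -4, -9, -9, -9, -9, -4, -4, -4, -4, -3, -1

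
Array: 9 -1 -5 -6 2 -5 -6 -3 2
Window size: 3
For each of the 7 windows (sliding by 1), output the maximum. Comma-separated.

Sliding a size-3 window across the 9 values:
[9, -1, -5] → max 9
[-1, -5, -6] → max -1
[-5, -6, 2] → max 2
[-6, 2, -5] → max 2
[2, -5, -6] → max 2
[-5, -6, -3] → max -3
[-6, -3, 2] → max 2

9, -1, 2, 2, 2, -3, 2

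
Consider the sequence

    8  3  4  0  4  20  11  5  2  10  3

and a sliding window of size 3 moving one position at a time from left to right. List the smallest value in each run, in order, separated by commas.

[8, 3, 4] → min 3
[3, 4, 0] → min 0
[4, 0, 4] → min 0
[0, 4, 20] → min 0
[4, 20, 11] → min 4
[20, 11, 5] → min 5
[11, 5, 2] → min 2
[5, 2, 10] → min 2
[2, 10, 3] → min 2

3, 0, 0, 0, 4, 5, 2, 2, 2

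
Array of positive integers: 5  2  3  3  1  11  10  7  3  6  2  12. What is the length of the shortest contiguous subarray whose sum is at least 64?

12

Extend right; whenever the sum reaches 64, record the length and shrink from the left:
add 5: running sum 5 < 64
add 2: running sum 7 < 64
add 3: running sum 10 < 64
add 3: running sum 13 < 64
add 1: running sum 14 < 64
add 11: running sum 25 < 64
add 10: running sum 35 < 64
add 7: running sum 42 < 64
add 3: running sum 45 < 64
add 6: running sum 51 < 64
add 2: running sum 53 < 64
add 12: shortest ending here [5, 2, 3, 3, 1, 11, 10, 7, 3, 6, 2, 12] sum 65, len 12
Shortest qualifying length: 12.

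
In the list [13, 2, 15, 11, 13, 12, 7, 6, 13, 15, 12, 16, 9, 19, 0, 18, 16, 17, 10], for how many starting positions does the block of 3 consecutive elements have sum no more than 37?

[13, 2, 15] → sum 30  ≤ 37 ✓
[2, 15, 11] → sum 28  ≤ 37 ✓
[15, 11, 13] → sum 39
[11, 13, 12] → sum 36  ≤ 37 ✓
[13, 12, 7] → sum 32  ≤ 37 ✓
[12, 7, 6] → sum 25  ≤ 37 ✓
[7, 6, 13] → sum 26  ≤ 37 ✓
[6, 13, 15] → sum 34  ≤ 37 ✓
[13, 15, 12] → sum 40
[15, 12, 16] → sum 43
[12, 16, 9] → sum 37  ≤ 37 ✓
[16, 9, 19] → sum 44
[9, 19, 0] → sum 28  ≤ 37 ✓
[19, 0, 18] → sum 37  ≤ 37 ✓
[0, 18, 16] → sum 34  ≤ 37 ✓
[18, 16, 17] → sum 51
[16, 17, 10] → sum 43
11 windows satisfy the condition.

11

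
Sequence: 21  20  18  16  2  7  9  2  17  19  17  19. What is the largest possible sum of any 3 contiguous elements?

[21, 20, 18] → sum 59
[20, 18, 16] → sum 54
[18, 16, 2] → sum 36
[16, 2, 7] → sum 25
[2, 7, 9] → sum 18
[7, 9, 2] → sum 18
[9, 2, 17] → sum 28
[2, 17, 19] → sum 38
[17, 19, 17] → sum 53
[19, 17, 19] → sum 55
Largest of these is 59.

59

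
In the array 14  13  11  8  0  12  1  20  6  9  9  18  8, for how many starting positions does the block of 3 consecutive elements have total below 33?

6

[14, 13, 11] → sum 38
[13, 11, 8] → sum 32  < 33 ✓
[11, 8, 0] → sum 19  < 33 ✓
[8, 0, 12] → sum 20  < 33 ✓
[0, 12, 1] → sum 13  < 33 ✓
[12, 1, 20] → sum 33
[1, 20, 6] → sum 27  < 33 ✓
[20, 6, 9] → sum 35
[6, 9, 9] → sum 24  < 33 ✓
[9, 9, 18] → sum 36
[9, 18, 8] → sum 35
6 windows satisfy the condition.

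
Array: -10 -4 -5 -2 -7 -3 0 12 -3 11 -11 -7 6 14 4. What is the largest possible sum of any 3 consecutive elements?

24

Each size-3 window and its sum:
[-10, -4, -5] → sum -19
[-4, -5, -2] → sum -11
[-5, -2, -7] → sum -14
[-2, -7, -3] → sum -12
[-7, -3, 0] → sum -10
[-3, 0, 12] → sum 9
[0, 12, -3] → sum 9
[12, -3, 11] → sum 20
[-3, 11, -11] → sum -3
[11, -11, -7] → sum -7
[-11, -7, 6] → sum -12
[-7, 6, 14] → sum 13
[6, 14, 4] → sum 24
Largest of these is 24.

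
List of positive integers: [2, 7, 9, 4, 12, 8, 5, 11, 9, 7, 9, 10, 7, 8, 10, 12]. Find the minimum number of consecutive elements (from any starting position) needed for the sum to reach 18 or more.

2

Extend right; whenever the sum reaches 18, record the length and shrink from the left:
add 2: running sum 2 < 18
add 7: running sum 9 < 18
end 2: [2, 7, 9] sum 18, len 3
end 3: [7, 9, 4] sum 20, len 3
end 4: [9, 4, 12] sum 25, len 3
end 5: [12, 8] sum 20, len 2
end 6: [12, 8, 5] sum 25, len 3
end 7: [8, 5, 11] sum 24, len 3
end 8: [11, 9] sum 20, len 2
end 9: [11, 9, 7] sum 27, len 3
end 10: [9, 7, 9] sum 25, len 3
end 11: [9, 10] sum 19, len 2
end 12: [9, 10, 7] sum 26, len 3
end 13: [10, 7, 8] sum 25, len 3
end 14: [8, 10] sum 18, len 2
end 15: [10, 12] sum 22, len 2
Shortest qualifying length: 2.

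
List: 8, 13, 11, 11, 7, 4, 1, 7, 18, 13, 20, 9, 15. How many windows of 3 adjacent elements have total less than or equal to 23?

3

8 13 11 → sum 32
13 11 11 → sum 35
11 11 7 → sum 29
11 7 4 → sum 22  ≤ 23 ✓
7 4 1 → sum 12  ≤ 23 ✓
4 1 7 → sum 12  ≤ 23 ✓
1 7 18 → sum 26
7 18 13 → sum 38
18 13 20 → sum 51
13 20 9 → sum 42
20 9 15 → sum 44
3 windows satisfy the condition.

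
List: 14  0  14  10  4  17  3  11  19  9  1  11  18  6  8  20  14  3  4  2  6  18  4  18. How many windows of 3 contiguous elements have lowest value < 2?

[14, 0, 14] → min 0  < 2 ✓
[0, 14, 10] → min 0  < 2 ✓
[14, 10, 4] → min 4
[10, 4, 17] → min 4
[4, 17, 3] → min 3
[17, 3, 11] → min 3
[3, 11, 19] → min 3
[11, 19, 9] → min 9
[19, 9, 1] → min 1  < 2 ✓
[9, 1, 11] → min 1  < 2 ✓
[1, 11, 18] → min 1  < 2 ✓
[11, 18, 6] → min 6
[18, 6, 8] → min 6
[6, 8, 20] → min 6
[8, 20, 14] → min 8
[20, 14, 3] → min 3
[14, 3, 4] → min 3
[3, 4, 2] → min 2
[4, 2, 6] → min 2
[2, 6, 18] → min 2
[6, 18, 4] → min 4
[18, 4, 18] → min 4
5 windows satisfy the condition.

5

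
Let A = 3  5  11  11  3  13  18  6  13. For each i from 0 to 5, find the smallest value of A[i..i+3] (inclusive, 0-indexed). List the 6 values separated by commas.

3, 3, 3, 3, 3, 6

3 5 11 11 → min 3
5 11 11 3 → min 3
11 11 3 13 → min 3
11 3 13 18 → min 3
3 13 18 6 → min 3
13 18 6 13 → min 6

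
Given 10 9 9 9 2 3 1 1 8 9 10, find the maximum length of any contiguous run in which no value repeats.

add 10: [10] len 1
add 9: [10, 9] len 2
add 9 (repeat 9, move left end past it): [9] len 1
add 9 (repeat 9, move left end past it): [9] len 1
add 2: [9, 2] len 2
add 3: [9, 2, 3] len 3
add 1: [9, 2, 3, 1] len 4
add 1 (repeat 1, move left end past it): [1] len 1
add 8: [1, 8] len 2
add 9: [1, 8, 9] len 3
add 10: [1, 8, 9, 10] len 4
Longest all-distinct length: 4.

4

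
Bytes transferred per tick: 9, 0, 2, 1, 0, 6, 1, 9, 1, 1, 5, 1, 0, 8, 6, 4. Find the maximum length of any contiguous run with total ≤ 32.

Extend to the right; shrink from the left whenever the sum exceeds 32:
add 9: [9] sum 9, len 1
add 0: [9, 0] sum 9, len 2
add 2: [9, 0, 2] sum 11, len 3
add 1: [9, 0, 2, 1] sum 12, len 4
add 0: [9, 0, 2, 1, 0] sum 12, len 5
add 6: [9, 0, 2, 1, 0, 6] sum 18, len 6
add 1: [9, 0, 2, 1, 0, 6, 1] sum 19, len 7
add 9: [9, 0, 2, 1, 0, 6, 1, 9] sum 28, len 8
add 1: [9, 0, 2, 1, 0, 6, 1, 9, 1] sum 29, len 9
add 1: [9, 0, 2, 1, 0, 6, 1, 9, 1, 1] sum 30, len 10
add 5: [0, 2, 1, 0, 6, 1, 9, 1, 1, 5] sum 26, len 10
add 1: [0, 2, 1, 0, 6, 1, 9, 1, 1, 5, 1] sum 27, len 11
add 0: [0, 2, 1, 0, 6, 1, 9, 1, 1, 5, 1, 0] sum 27, len 12
add 8: [0, 6, 1, 9, 1, 1, 5, 1, 0, 8] sum 32, len 10
add 6: [1, 9, 1, 1, 5, 1, 0, 8, 6] sum 32, len 9
add 4: [1, 1, 5, 1, 0, 8, 6, 4] sum 26, len 8
Longest length seen: 12.

12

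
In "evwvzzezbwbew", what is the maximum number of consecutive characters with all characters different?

[e] len 1
[e, v] len 2
[e, v, w] len 3
[w, v] len 2
[w, v, z] len 3
[z] len 1
[z, e] len 2
[e, z] len 2
[e, z, b] len 3
[e, z, b, w] len 4
[w, b] len 2
[w, b, e] len 3
[b, e, w] len 3
Longest all-distinct length: 4.

4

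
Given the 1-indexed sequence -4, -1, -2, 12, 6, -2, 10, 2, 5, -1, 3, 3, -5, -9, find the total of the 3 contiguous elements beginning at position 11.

1

Elements at indices 11..13: 3, 3, -5
sum(3, 3, -5) = 1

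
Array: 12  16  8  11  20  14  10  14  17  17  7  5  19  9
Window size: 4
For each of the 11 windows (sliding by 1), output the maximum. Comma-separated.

Sliding a size-4 window across the 14 values:
[12, 16, 8, 11] → max 16
[16, 8, 11, 20] → max 20
[8, 11, 20, 14] → max 20
[11, 20, 14, 10] → max 20
[20, 14, 10, 14] → max 20
[14, 10, 14, 17] → max 17
[10, 14, 17, 17] → max 17
[14, 17, 17, 7] → max 17
[17, 17, 7, 5] → max 17
[17, 7, 5, 19] → max 19
[7, 5, 19, 9] → max 19

16, 20, 20, 20, 20, 17, 17, 17, 17, 19, 19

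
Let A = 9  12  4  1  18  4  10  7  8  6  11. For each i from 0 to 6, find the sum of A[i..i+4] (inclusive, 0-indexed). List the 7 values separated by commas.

44, 39, 37, 40, 47, 35, 42

(9, 12, 4, 1, 18) → sum 44
(12, 4, 1, 18, 4) → sum 39
(4, 1, 18, 4, 10) → sum 37
(1, 18, 4, 10, 7) → sum 40
(18, 4, 10, 7, 8) → sum 47
(4, 10, 7, 8, 6) → sum 35
(10, 7, 8, 6, 11) → sum 42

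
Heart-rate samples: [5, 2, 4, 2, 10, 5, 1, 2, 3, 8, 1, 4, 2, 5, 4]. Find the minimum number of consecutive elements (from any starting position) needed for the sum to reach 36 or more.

9

Extend right; whenever the sum reaches 36, record the length and shrink from the left:
add 5: running sum 5 < 36
add 2: running sum 7 < 36
add 4: running sum 11 < 36
add 2: running sum 13 < 36
add 10: running sum 23 < 36
add 5: running sum 28 < 36
add 1: running sum 29 < 36
add 2: running sum 31 < 36
add 3: running sum 34 < 36
add 8: shortest ending here [2, 4, 2, 10, 5, 1, 2, 3, 8] sum 37, len 9
add 1: shortest ending here [4, 2, 10, 5, 1, 2, 3, 8, 1] sum 36, len 9
add 4: shortest ending here [2, 10, 5, 1, 2, 3, 8, 1, 4] sum 36, len 9
add 2: shortest ending here [10, 5, 1, 2, 3, 8, 1, 4, 2] sum 36, len 9
add 5: shortest ending here [10, 5, 1, 2, 3, 8, 1, 4, 2, 5] sum 41, len 10
add 4: shortest ending here [10, 5, 1, 2, 3, 8, 1, 4, 2, 5, 4] sum 45, len 11
Shortest qualifying length: 9.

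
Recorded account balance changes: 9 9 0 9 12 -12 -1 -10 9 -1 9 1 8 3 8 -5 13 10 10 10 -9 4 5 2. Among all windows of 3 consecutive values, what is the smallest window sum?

-23

Window sums for each of the 22 positions:
[9, 9, 0] → sum 18
[9, 0, 9] → sum 18
[0, 9, 12] → sum 21
[9, 12, -12] → sum 9
[12, -12, -1] → sum -1
[-12, -1, -10] → sum -23
[-1, -10, 9] → sum -2
[-10, 9, -1] → sum -2
[9, -1, 9] → sum 17
[-1, 9, 1] → sum 9
[9, 1, 8] → sum 18
[1, 8, 3] → sum 12
[8, 3, 8] → sum 19
[3, 8, -5] → sum 6
[8, -5, 13] → sum 16
[-5, 13, 10] → sum 18
[13, 10, 10] → sum 33
[10, 10, 10] → sum 30
[10, 10, -9] → sum 11
[10, -9, 4] → sum 5
[-9, 4, 5] → sum 0
[4, 5, 2] → sum 11
Smallest of these is -23.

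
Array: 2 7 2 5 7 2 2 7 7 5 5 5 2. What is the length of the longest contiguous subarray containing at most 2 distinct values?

5

[2] 1 distinct, len 1
[2, 7] 2 distinct, len 2
[2, 7, 2] 2 distinct, len 3
[2, 5] 2 distinct, len 2
[5, 7] 2 distinct, len 2
[7, 2] 2 distinct, len 2
[7, 2, 2] 2 distinct, len 3
[7, 2, 2, 7] 2 distinct, len 4
[7, 2, 2, 7, 7] 2 distinct, len 5
[7, 7, 5] 2 distinct, len 3
[7, 7, 5, 5] 2 distinct, len 4
[7, 7, 5, 5, 5] 2 distinct, len 5
[5, 5, 5, 2] 2 distinct, len 4
Longest length with ≤2 distinct: 5.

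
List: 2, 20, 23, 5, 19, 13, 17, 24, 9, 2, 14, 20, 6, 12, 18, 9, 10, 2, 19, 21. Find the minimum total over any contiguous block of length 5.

[2, 20, 23, 5, 19] → sum 69
[20, 23, 5, 19, 13] → sum 80
[23, 5, 19, 13, 17] → sum 77
[5, 19, 13, 17, 24] → sum 78
[19, 13, 17, 24, 9] → sum 82
[13, 17, 24, 9, 2] → sum 65
[17, 24, 9, 2, 14] → sum 66
[24, 9, 2, 14, 20] → sum 69
[9, 2, 14, 20, 6] → sum 51
[2, 14, 20, 6, 12] → sum 54
[14, 20, 6, 12, 18] → sum 70
[20, 6, 12, 18, 9] → sum 65
[6, 12, 18, 9, 10] → sum 55
[12, 18, 9, 10, 2] → sum 51
[18, 9, 10, 2, 19] → sum 58
[9, 10, 2, 19, 21] → sum 61
Minimum of these is 51.

51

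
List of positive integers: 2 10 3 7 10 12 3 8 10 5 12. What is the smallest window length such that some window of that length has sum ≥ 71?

10

Extend right; whenever the sum reaches 71, record the length and shrink from the left:
add 2: running sum 2 < 71
add 10: running sum 12 < 71
add 3: running sum 15 < 71
add 7: running sum 22 < 71
add 10: running sum 32 < 71
add 12: running sum 44 < 71
add 3: running sum 47 < 71
add 8: running sum 55 < 71
add 10: running sum 65 < 71
add 5: running sum 70 < 71
add 12: shortest ending here [10, 3, 7, 10, 12, 3, 8, 10, 5, 12] sum 80, len 10
Shortest qualifying length: 10.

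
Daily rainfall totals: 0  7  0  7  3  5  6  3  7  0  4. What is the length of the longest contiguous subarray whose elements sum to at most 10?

3

Extend to the right; shrink from the left whenever the sum exceeds 10:
→ 0: sum 0, len 1
→ 7: sum 7, len 2
→ 0: sum 7, len 3
→ 7 (dropped 0, 7): sum 7, len 2
→ 3: sum 10, len 3
→ 5 (dropped 0, 7): sum 8, len 2
→ 6 (dropped 3, 5): sum 6, len 1
→ 3: sum 9, len 2
→ 7 (dropped 6): sum 10, len 2
→ 0: sum 10, len 3
→ 4 (dropped 3, 7): sum 4, len 2
Longest length seen: 3.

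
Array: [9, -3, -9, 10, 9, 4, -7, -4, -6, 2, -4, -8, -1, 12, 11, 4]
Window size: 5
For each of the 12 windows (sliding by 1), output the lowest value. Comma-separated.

Sliding a size-5 window across the 16 values:
9 -3 -9 10 9 → min -9
-3 -9 10 9 4 → min -9
-9 10 9 4 -7 → min -9
10 9 4 -7 -4 → min -7
9 4 -7 -4 -6 → min -7
4 -7 -4 -6 2 → min -7
-7 -4 -6 2 -4 → min -7
-4 -6 2 -4 -8 → min -8
-6 2 -4 -8 -1 → min -8
2 -4 -8 -1 12 → min -8
-4 -8 -1 12 11 → min -8
-8 -1 12 11 4 → min -8

-9, -9, -9, -7, -7, -7, -7, -8, -8, -8, -8, -8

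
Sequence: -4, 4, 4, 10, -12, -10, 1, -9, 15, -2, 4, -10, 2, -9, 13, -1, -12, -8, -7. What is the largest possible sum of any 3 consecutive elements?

Each size-3 window and its sum:
(-4, 4, 4) → sum 4
(4, 4, 10) → sum 18
(4, 10, -12) → sum 2
(10, -12, -10) → sum -12
(-12, -10, 1) → sum -21
(-10, 1, -9) → sum -18
(1, -9, 15) → sum 7
(-9, 15, -2) → sum 4
(15, -2, 4) → sum 17
(-2, 4, -10) → sum -8
(4, -10, 2) → sum -4
(-10, 2, -9) → sum -17
(2, -9, 13) → sum 6
(-9, 13, -1) → sum 3
(13, -1, -12) → sum 0
(-1, -12, -8) → sum -21
(-12, -8, -7) → sum -27
Largest of these is 18.

18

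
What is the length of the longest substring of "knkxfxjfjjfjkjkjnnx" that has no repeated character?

[k] len 1
[k, n] len 2
[n, k] len 2
[n, k, x] len 3
[n, k, x, f] len 4
[f, x] len 2
[f, x, j] len 3
[x, j, f] len 3
[f, j] len 2
[j] len 1
[j, f] len 2
[f, j] len 2
[f, j, k] len 3
[k, j] len 2
[j, k] len 2
[k, j] len 2
[k, j, n] len 3
[n] len 1
[n, x] len 2
Longest all-distinct length: 4.

4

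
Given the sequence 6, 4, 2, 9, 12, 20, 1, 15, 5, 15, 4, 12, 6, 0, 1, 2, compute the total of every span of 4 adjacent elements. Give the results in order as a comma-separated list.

Sliding a size-4 window across the 16 values:
(6, 4, 2, 9) → sum 21
(4, 2, 9, 12) → sum 27
(2, 9, 12, 20) → sum 43
(9, 12, 20, 1) → sum 42
(12, 20, 1, 15) → sum 48
(20, 1, 15, 5) → sum 41
(1, 15, 5, 15) → sum 36
(15, 5, 15, 4) → sum 39
(5, 15, 4, 12) → sum 36
(15, 4, 12, 6) → sum 37
(4, 12, 6, 0) → sum 22
(12, 6, 0, 1) → sum 19
(6, 0, 1, 2) → sum 9

21, 27, 43, 42, 48, 41, 36, 39, 36, 37, 22, 19, 9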